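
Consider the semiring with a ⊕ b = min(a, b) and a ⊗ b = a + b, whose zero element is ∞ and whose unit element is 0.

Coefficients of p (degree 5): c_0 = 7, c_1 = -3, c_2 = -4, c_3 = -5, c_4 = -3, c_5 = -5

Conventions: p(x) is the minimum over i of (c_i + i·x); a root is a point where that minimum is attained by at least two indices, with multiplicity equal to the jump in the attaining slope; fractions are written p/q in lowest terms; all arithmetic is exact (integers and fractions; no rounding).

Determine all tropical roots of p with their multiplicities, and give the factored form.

hull edge (i=0, c=7) to (i=1, c=-3): slope -10, span 1
hull edge (i=1, c=-3) to (i=3, c=-5): slope -1, span 2
hull edge (i=3, c=-5) to (i=5, c=-5): slope 0, span 2
Factored form: p(x) = -5 ⊗ (x ⊕ 0) ⊗ (x ⊕ 0) ⊗ (x ⊕ 1) ⊗ (x ⊕ 1) ⊗ (x ⊕ 10)
Answer: roots = 0 (mult 2), 1 (mult 2), 10 (mult 1)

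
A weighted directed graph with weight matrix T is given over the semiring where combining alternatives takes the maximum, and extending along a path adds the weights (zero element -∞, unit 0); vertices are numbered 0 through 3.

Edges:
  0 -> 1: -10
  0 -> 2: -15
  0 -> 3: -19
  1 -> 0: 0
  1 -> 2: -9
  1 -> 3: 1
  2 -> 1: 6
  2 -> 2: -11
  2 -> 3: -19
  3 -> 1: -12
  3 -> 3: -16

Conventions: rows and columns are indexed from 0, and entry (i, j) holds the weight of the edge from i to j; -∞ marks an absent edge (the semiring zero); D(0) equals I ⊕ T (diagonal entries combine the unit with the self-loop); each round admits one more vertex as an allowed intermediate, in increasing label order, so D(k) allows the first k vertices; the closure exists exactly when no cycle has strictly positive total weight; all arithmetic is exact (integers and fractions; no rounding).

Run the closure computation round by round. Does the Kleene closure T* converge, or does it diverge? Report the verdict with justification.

D(0):
  [0, -10, -15, -19]
  [0, 0, -9, 1]
  [-∞, 6, 0, -19]
  [-∞, -12, -∞, 0]
D(1):
  [0, -10, -15, -19]
  [0, 0, -9, 1]
  [-∞, 6, 0, -19]
  [-∞, -12, -∞, 0]
D(2):
  [0, -10, -15, -9]
  [0, 0, -9, 1]
  [6, 6, 0, 7]
  [-12, -12, -21, 0]
D(3):
  [0, -9, -15, -8]
  [0, 0, -9, 1]
  [6, 6, 0, 7]
  [-12, -12, -21, 0]
D(4):
  [0, -9, -15, -8]
  [0, 0, -9, 1]
  [6, 6, 0, 7]
  [-12, -12, -21, 0]
Key observation: every diagonal entry stays at the unit through all rounds, so no improving cycle exists.
Answer: CONVERGES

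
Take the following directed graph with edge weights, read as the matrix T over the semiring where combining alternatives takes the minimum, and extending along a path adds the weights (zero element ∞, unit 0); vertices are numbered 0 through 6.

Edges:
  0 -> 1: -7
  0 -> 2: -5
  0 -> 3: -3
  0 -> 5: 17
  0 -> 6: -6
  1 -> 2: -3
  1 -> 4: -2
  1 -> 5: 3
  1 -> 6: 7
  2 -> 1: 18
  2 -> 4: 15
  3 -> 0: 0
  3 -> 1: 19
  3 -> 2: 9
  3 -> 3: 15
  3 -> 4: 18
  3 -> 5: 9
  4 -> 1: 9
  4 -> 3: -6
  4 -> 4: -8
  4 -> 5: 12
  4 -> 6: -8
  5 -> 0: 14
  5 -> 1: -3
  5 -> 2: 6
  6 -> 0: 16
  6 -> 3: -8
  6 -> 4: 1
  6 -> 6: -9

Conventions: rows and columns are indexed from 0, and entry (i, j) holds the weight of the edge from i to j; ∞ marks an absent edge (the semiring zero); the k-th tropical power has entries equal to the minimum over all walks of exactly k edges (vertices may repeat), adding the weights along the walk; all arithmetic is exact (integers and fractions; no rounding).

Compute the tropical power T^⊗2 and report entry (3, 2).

T^⊗2:
  [-3, 13, -10, -14, -9, -4, -15]
  [17, 0, 9, -8, -10, 10, -10]
  [∞, 24, 15, 9, 7, 21, 7]
  [15, -7, -5, -3, 10, 17, -6]
  [-6, 1, 3, -16, -16, 3, -17]
  [∞, 7, -6, 11, -5, 0, 4]
  [-8, 9, 1, -17, -8, 1, -18]
Key observation: the optimum is the walk 3->0->2, with weight 0 + (-5) = -5.
Optimal value attained by: walk 3->0->2.
Answer: (T^⊗2)[3][2] = -5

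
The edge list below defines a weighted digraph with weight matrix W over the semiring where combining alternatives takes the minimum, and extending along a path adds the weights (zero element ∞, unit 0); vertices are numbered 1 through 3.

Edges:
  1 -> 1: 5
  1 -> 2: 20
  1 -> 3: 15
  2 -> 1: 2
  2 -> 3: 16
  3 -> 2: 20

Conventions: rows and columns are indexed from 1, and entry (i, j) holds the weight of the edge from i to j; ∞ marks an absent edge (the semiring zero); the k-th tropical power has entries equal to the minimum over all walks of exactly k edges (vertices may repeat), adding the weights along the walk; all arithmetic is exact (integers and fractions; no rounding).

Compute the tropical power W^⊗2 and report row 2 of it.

W^⊗2:
  [10, 25, 20]
  [7, 22, 17]
  [22, ∞, 36]
Answer: row 2 of W^⊗2 = [7, 22, 17]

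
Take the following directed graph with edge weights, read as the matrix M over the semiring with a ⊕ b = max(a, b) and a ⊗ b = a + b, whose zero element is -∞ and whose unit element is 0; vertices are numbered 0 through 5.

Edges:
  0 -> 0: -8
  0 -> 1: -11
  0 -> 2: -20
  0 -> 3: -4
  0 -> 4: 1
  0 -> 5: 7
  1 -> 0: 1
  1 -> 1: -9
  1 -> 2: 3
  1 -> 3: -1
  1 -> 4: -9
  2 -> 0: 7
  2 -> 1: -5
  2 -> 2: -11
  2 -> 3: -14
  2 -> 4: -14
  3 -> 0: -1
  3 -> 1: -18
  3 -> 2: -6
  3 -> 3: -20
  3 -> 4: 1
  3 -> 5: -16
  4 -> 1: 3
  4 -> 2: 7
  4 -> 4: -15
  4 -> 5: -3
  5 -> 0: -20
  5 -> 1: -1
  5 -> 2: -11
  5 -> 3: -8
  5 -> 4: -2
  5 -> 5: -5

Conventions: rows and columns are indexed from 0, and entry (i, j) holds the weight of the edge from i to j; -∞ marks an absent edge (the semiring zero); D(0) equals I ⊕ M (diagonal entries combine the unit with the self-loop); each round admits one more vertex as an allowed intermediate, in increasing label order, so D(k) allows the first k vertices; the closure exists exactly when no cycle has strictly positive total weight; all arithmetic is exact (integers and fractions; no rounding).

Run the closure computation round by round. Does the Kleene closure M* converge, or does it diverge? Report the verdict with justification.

D(0):
  [0, -11, -20, -4, 1, 7]
  [1, 0, 3, -1, -9, -∞]
  [7, -5, 0, -14, -14, -∞]
  [-1, -18, -6, 0, 1, -16]
  [-∞, 3, 7, -∞, 0, -3]
  [-20, -1, -11, -8, -2, 0]
D(1):
  [0, -11, -20, -4, 1, 7]
  [1, 0, 3, -1, 2, 8]
  [7, -4, 0, 3, 8, 14]
  [-1, -12, -6, 0, 1, 6]
  [-∞, 3, 7, -∞, 0, -3]
  [-20, -1, -11, -8, -2, 0]
Detection: at round 2, diagonal entry (4, 4) turns strictly positive.
Key observation: the cycle 4->1->0->4 has total weight 3 + 1 + 1, which is strictly positive.
Answer: DIVERGES — positive cycle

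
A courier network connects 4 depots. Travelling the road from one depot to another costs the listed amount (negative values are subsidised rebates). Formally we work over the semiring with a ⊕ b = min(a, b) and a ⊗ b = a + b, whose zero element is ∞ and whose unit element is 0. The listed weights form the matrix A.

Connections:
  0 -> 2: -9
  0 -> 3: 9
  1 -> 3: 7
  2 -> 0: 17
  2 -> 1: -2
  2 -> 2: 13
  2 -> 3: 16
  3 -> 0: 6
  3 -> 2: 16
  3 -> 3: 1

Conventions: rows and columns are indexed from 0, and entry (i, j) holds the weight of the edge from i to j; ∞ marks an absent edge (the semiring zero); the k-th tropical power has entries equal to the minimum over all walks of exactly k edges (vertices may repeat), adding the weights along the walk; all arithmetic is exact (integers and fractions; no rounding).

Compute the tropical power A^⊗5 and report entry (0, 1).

A^⊗2:
  [8, -11, 4, 7]
  [13, ∞, 23, 8]
  [22, 11, 8, 5]
  [7, 14, -3, 2]
A^⊗3:
  [13, 2, -1, -4]
  [14, 21, 4, 9]
  [11, 6, 13, 6]
  [8, -5, -2, 3]
A^⊗4:
  [2, -3, 4, -3]
  [15, 2, 5, 10]
  [12, 11, 2, 7]
  [9, -4, -1, 2]
A^⊗5:
  [3, 2, -7, -2]
  [16, 3, 6, 9]
  [13, 0, 3, 8]
  [8, -3, 0, 3]
Key observation: the optimum is the walk 0->2->3->0->2->1, with weight (-9) + 16 + 6 + (-9) + (-2) = 2.
Optimal value attained by: walk 0->2->3->0->2->1.
Answer: (A^⊗5)[0][1] = 2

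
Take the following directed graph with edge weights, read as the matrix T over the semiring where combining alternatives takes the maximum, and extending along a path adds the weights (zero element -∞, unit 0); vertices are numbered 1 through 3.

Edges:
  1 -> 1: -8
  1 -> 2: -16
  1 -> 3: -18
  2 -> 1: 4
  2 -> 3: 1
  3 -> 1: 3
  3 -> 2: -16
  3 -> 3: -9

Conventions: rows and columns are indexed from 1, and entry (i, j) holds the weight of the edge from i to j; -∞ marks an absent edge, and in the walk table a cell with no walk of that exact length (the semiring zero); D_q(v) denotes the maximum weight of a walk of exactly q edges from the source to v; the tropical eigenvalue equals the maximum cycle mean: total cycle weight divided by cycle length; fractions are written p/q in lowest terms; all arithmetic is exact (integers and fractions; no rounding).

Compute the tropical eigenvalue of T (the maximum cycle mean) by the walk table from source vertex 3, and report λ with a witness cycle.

q=0: [-∞, -∞, 0]
q=1: [3, -16, -9]
q=2: [-5, -13, -15]
q=3: [-9, -21, -12]
Optimal cycle mean attained by: cycle 1->2->3->1, total (-16) + 1 + 3, length 3.
Answer: λ = -4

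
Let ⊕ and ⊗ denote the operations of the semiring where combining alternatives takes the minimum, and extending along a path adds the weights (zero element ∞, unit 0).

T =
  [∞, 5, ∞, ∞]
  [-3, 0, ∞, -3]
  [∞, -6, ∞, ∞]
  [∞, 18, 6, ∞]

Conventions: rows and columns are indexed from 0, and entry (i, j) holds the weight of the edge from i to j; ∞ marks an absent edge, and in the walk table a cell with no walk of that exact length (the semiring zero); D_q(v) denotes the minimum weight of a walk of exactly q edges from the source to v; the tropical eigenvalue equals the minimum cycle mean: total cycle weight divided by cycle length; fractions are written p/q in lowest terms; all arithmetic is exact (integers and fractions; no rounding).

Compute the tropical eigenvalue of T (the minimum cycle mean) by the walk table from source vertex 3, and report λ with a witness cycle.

q=0: [∞, ∞, ∞, 0]
q=1: [∞, 18, 6, ∞]
q=2: [15, 0, ∞, 15]
q=3: [-3, 0, 21, -3]
q=4: [-3, 0, 3, -3]
Optimal cycle mean attained by: cycle 1->3->2->1, total (-3) + 6 + (-6), length 3.
Answer: λ = -1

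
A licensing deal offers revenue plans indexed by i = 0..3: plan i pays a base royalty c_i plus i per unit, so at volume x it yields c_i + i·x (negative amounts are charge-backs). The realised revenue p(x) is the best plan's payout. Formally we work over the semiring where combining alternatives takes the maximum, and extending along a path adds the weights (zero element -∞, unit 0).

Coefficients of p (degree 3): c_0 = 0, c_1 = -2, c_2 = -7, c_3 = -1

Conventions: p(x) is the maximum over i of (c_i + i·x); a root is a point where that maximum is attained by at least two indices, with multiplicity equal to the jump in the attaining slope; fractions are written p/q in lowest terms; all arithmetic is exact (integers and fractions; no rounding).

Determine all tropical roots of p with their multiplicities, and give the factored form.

hull edge (i=0, c=0) to (i=3, c=-1): slope -1/3, span 3
Factored form: p(x) = -1 ⊗ (x ⊕ 1/3) ⊗ (x ⊕ 1/3) ⊗ (x ⊕ 1/3)
Answer: roots = 1/3 (mult 3)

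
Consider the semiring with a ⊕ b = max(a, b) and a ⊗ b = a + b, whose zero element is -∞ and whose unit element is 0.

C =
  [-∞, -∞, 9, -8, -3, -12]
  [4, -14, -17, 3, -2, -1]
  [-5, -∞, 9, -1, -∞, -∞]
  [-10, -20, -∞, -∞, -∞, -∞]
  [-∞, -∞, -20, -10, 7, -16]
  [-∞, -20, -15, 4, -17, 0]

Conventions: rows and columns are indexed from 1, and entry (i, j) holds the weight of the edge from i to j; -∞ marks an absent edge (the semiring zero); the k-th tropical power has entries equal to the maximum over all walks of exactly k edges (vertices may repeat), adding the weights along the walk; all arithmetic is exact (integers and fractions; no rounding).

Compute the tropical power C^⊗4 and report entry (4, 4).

C^⊗2:
  [4, -28, 18, 8, 4, -12]
  [-7, -17, 13, 3, 5, -1]
  [4, -21, 18, 8, -8, -17]
  [-16, -34, -1, -17, -13, -21]
  [-20, -30, -11, -3, 14, -9]
  [-6, -16, -6, 4, -10, 0]
C^⊗3:
  [13, -12, 27, 17, 11, -8]
  [8, -17, 22, 12, 12, -1]
  [13, -12, 27, 17, 1, -8]
  [-6, -37, 8, -2, -6, -21]
  [-13, -23, -2, 4, 21, -2]
  [-6, -16, 3, 4, -3, 0]
C^⊗4:
  [22, -3, 36, 26, 18, 1]
  [17, -8, 31, 21, 19, -1]
  [22, -3, 36, 26, 10, 1]
  [3, -22, 17, 7, 1, -18]
  [-6, -16, 7, 11, 28, 5]
  [-2, -16, 12, 4, 4, 0]
Key observation: the optimum is the walk 4->1->3->3->4, with weight (-10) + 9 + 9 + (-1) = 7.
Optimal value attained by: walk 4->1->3->3->4.
Answer: (C^⊗4)[4][4] = 7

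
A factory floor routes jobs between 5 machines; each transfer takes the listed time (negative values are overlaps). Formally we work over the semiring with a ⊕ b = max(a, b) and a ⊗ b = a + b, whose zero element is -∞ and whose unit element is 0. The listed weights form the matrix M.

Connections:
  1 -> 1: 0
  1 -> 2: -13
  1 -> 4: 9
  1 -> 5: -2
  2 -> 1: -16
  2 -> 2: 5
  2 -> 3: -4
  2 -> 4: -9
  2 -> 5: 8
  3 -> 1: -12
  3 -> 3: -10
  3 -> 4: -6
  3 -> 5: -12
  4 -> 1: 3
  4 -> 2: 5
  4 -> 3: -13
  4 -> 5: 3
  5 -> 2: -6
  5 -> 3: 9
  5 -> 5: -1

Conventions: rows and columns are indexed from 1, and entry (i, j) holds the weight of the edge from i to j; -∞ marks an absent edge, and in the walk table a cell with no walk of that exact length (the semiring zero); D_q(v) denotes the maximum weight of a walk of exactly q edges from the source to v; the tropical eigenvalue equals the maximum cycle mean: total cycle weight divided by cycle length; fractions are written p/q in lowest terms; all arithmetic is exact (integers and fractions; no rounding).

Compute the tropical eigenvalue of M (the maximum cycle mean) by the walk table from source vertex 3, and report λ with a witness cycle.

q=0: [-∞, -∞, 0, -∞, -∞]
q=1: [-12, -∞, -10, -6, -12]
q=2: [-3, -1, -3, -3, -3]
q=3: [0, 4, 6, 6, 7]
q=4: [9, 11, 16, 9, 12]
q=5: [12, 16, 21, 18, 19]
Optimal cycle mean attained by: cycle 1->4->1, total 9 + 3, length 2.
Answer: λ = 6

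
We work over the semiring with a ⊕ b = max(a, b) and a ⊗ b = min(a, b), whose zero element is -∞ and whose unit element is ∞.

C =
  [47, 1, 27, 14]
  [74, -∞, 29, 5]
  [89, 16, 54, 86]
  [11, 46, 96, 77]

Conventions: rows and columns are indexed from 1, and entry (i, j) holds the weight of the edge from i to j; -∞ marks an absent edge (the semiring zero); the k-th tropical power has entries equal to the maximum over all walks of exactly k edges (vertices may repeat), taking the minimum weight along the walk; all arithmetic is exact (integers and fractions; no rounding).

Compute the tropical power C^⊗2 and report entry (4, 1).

C^⊗2:
  [47, 16, 27, 27]
  [47, 16, 29, 29]
  [54, 46, 86, 77]
  [89, 46, 77, 86]
Key observation: the optimum is the walk 4->3->1, with weight 96 min 89 = 89.
Optimal value attained by: walk 4->3->1.
Answer: (C^⊗2)[4][1] = 89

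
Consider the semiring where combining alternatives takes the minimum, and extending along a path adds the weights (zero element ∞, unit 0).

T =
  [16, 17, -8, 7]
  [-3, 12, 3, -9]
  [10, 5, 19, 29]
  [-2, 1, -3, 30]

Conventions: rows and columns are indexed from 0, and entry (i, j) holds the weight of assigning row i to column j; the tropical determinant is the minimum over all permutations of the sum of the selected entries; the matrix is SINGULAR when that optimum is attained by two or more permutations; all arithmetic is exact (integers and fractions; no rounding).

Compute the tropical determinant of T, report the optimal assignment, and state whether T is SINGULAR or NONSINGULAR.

σ = (0, 1, 2, 3): 16 + 12 + 19 + 30 = 77
σ = (0, 1, 3, 2): 16 + 12 + 29 + (-3) = 54
σ = (0, 2, 1, 3): 16 + 3 + 5 + 30 = 54
σ = (0, 2, 3, 1): 16 + 3 + 29 + 1 = 49
σ = (0, 3, 1, 2): 16 + (-9) + 5 + (-3) = 9
σ = (0, 3, 2, 1): 16 + (-9) + 19 + 1 = 27
σ = (1, 0, 2, 3): 17 + (-3) + 19 + 30 = 63
σ = (1, 0, 3, 2): 17 + (-3) + 29 + (-3) = 40
σ = (1, 2, 0, 3): 17 + 3 + 10 + 30 = 60
σ = (1, 2, 3, 0): 17 + 3 + 29 + (-2) = 47
σ = (1, 3, 0, 2): 17 + (-9) + 10 + (-3) = 15
σ = (1, 3, 2, 0): 17 + (-9) + 19 + (-2) = 25
σ = (2, 0, 1, 3): (-8) + (-3) + 5 + 30 = 24
σ = (2, 0, 3, 1): (-8) + (-3) + 29 + 1 = 19
σ = (2, 1, 0, 3): (-8) + 12 + 10 + 30 = 44
σ = (2, 1, 3, 0): (-8) + 12 + 29 + (-2) = 31
σ = (2, 3, 0, 1): (-8) + (-9) + 10 + 1 = -6
σ = (2, 3, 1, 0): (-8) + (-9) + 5 + (-2) = -14
σ = (3, 0, 1, 2): 7 + (-3) + 5 + (-3) = 6
σ = (3, 0, 2, 1): 7 + (-3) + 19 + 1 = 24
σ = (3, 1, 0, 2): 7 + 12 + 10 + (-3) = 26
σ = (3, 1, 2, 0): 7 + 12 + 19 + (-2) = 36
σ = (3, 2, 0, 1): 7 + 3 + 10 + 1 = 21
σ = (3, 2, 1, 0): 7 + 3 + 5 + (-2) = 13
Optimal value attained by: σ = (2, 3, 1, 0).
Answer: det⊕(T) = -14; verdict: NONSINGULAR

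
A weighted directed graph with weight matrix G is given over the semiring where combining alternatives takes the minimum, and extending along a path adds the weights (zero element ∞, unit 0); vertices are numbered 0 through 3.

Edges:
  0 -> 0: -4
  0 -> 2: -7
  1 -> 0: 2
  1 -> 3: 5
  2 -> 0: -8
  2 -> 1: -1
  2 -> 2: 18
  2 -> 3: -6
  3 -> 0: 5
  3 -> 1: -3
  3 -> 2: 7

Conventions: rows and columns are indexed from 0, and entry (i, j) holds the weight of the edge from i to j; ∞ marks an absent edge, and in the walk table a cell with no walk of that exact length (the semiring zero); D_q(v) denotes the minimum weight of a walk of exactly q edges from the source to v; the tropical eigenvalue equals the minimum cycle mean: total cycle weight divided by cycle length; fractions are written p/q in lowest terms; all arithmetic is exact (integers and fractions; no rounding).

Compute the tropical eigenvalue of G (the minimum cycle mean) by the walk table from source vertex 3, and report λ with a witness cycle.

q=0: [∞, ∞, ∞, 0]
q=1: [5, -3, 7, ∞]
q=2: [-1, 6, -2, 1]
q=3: [-10, -3, -8, -8]
q=4: [-16, -11, -17, -14]
Optimal cycle mean attained by: cycle 0->2->0, total (-7) + (-8), length 2.
Answer: λ = -15/2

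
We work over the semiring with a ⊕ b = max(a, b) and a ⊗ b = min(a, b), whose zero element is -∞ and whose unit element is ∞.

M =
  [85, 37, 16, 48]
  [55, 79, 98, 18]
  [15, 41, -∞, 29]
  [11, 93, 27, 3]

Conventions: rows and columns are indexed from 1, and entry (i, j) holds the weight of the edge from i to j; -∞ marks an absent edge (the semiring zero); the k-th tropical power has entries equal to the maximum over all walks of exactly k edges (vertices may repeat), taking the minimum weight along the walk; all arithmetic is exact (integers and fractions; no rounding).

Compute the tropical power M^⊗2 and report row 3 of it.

M^⊗2:
  [85, 48, 37, 48]
  [55, 79, 79, 48]
  [41, 41, 41, 18]
  [55, 79, 93, 27]
Answer: row 3 of M^⊗2 = [41, 41, 41, 18]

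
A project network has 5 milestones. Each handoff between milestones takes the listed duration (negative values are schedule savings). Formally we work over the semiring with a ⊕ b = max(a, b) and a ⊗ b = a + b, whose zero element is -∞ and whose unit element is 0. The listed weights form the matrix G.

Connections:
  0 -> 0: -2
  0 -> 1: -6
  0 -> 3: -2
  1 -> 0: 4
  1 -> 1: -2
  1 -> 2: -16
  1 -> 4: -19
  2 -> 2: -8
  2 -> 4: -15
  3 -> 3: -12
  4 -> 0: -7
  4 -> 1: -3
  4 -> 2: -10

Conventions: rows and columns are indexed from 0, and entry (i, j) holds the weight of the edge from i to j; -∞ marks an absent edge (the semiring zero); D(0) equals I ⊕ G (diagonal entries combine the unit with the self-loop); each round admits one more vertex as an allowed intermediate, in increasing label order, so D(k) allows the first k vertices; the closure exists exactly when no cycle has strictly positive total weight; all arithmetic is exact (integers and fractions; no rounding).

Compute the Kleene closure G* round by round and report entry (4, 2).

D(0):
  [0, -6, -∞, -2, -∞]
  [4, 0, -16, -∞, -19]
  [-∞, -∞, 0, -∞, -15]
  [-∞, -∞, -∞, 0, -∞]
  [-7, -3, -10, -∞, 0]
D(1):
  [0, -6, -∞, -2, -∞]
  [4, 0, -16, 2, -19]
  [-∞, -∞, 0, -∞, -15]
  [-∞, -∞, -∞, 0, -∞]
  [-7, -3, -10, -9, 0]
D(2):
  [0, -6, -22, -2, -25]
  [4, 0, -16, 2, -19]
  [-∞, -∞, 0, -∞, -15]
  [-∞, -∞, -∞, 0, -∞]
  [1, -3, -10, -1, 0]
D(3):
  [0, -6, -22, -2, -25]
  [4, 0, -16, 2, -19]
  [-∞, -∞, 0, -∞, -15]
  [-∞, -∞, -∞, 0, -∞]
  [1, -3, -10, -1, 0]
D(4):
  [0, -6, -22, -2, -25]
  [4, 0, -16, 2, -19]
  [-∞, -∞, 0, -∞, -15]
  [-∞, -∞, -∞, 0, -∞]
  [1, -3, -10, -1, 0]
D(5):
  [0, -6, -22, -2, -25]
  [4, 0, -16, 2, -19]
  [-14, -18, 0, -16, -15]
  [-∞, -∞, -∞, 0, -∞]
  [1, -3, -10, -1, 0]
Answer: G*[4][2] = -10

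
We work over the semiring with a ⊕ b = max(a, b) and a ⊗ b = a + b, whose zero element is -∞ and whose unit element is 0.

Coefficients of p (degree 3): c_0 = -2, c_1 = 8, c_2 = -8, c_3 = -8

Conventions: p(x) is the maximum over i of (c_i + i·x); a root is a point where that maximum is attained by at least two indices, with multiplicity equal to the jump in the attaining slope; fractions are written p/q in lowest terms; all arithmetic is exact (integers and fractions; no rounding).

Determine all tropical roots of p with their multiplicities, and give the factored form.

hull edge (i=0, c=-2) to (i=1, c=8): slope 10, span 1
hull edge (i=1, c=8) to (i=3, c=-8): slope -8, span 2
Factored form: p(x) = -8 ⊗ (x ⊕ (-10)) ⊗ (x ⊕ 8) ⊗ (x ⊕ 8)
Answer: roots = -10 (mult 1), 8 (mult 2)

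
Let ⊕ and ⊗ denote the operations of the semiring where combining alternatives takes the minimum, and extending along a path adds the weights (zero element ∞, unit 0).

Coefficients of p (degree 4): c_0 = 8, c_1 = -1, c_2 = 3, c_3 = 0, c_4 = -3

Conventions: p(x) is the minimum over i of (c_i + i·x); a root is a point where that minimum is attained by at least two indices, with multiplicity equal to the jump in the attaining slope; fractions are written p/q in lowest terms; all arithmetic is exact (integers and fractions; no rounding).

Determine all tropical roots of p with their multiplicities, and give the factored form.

hull edge (i=0, c=8) to (i=1, c=-1): slope -9, span 1
hull edge (i=1, c=-1) to (i=4, c=-3): slope -2/3, span 3
Factored form: p(x) = -3 ⊗ (x ⊕ 2/3) ⊗ (x ⊕ 2/3) ⊗ (x ⊕ 2/3) ⊗ (x ⊕ 9)
Answer: roots = 2/3 (mult 3), 9 (mult 1)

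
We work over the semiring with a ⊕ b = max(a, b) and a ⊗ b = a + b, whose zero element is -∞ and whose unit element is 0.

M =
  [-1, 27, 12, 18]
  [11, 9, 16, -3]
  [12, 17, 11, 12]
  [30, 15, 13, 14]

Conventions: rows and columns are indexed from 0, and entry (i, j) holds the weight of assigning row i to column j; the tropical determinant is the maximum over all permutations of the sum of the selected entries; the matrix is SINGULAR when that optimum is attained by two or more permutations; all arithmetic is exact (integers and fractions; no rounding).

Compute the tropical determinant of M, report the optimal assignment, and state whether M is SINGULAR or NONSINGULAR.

σ = (0, 1, 2, 3): (-1) + 9 + 11 + 14 = 33
σ = (0, 1, 3, 2): (-1) + 9 + 12 + 13 = 33
σ = (0, 2, 1, 3): (-1) + 16 + 17 + 14 = 46
σ = (0, 2, 3, 1): (-1) + 16 + 12 + 15 = 42
σ = (0, 3, 1, 2): (-1) + (-3) + 17 + 13 = 26
σ = (0, 3, 2, 1): (-1) + (-3) + 11 + 15 = 22
σ = (1, 0, 2, 3): 27 + 11 + 11 + 14 = 63
σ = (1, 0, 3, 2): 27 + 11 + 12 + 13 = 63
σ = (1, 2, 0, 3): 27 + 16 + 12 + 14 = 69
σ = (1, 2, 3, 0): 27 + 16 + 12 + 30 = 85
σ = (1, 3, 0, 2): 27 + (-3) + 12 + 13 = 49
σ = (1, 3, 2, 0): 27 + (-3) + 11 + 30 = 65
σ = (2, 0, 1, 3): 12 + 11 + 17 + 14 = 54
σ = (2, 0, 3, 1): 12 + 11 + 12 + 15 = 50
σ = (2, 1, 0, 3): 12 + 9 + 12 + 14 = 47
σ = (2, 1, 3, 0): 12 + 9 + 12 + 30 = 63
σ = (2, 3, 0, 1): 12 + (-3) + 12 + 15 = 36
σ = (2, 3, 1, 0): 12 + (-3) + 17 + 30 = 56
σ = (3, 0, 1, 2): 18 + 11 + 17 + 13 = 59
σ = (3, 0, 2, 1): 18 + 11 + 11 + 15 = 55
σ = (3, 1, 0, 2): 18 + 9 + 12 + 13 = 52
σ = (3, 1, 2, 0): 18 + 9 + 11 + 30 = 68
σ = (3, 2, 0, 1): 18 + 16 + 12 + 15 = 61
σ = (3, 2, 1, 0): 18 + 16 + 17 + 30 = 81
Optimal value attained by: σ = (1, 2, 3, 0).
Answer: det⊕(M) = 85; verdict: NONSINGULAR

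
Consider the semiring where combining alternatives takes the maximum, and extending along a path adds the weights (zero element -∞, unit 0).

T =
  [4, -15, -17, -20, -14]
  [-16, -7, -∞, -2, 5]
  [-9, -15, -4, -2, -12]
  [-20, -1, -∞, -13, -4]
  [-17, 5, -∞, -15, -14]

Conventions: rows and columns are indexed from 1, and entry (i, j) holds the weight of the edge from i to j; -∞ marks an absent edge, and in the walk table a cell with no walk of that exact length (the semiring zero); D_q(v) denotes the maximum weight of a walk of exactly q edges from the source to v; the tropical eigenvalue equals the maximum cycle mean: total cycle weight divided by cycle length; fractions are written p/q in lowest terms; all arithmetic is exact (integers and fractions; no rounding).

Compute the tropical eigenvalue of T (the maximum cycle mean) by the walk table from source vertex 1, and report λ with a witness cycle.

q=0: [0, -∞, -∞, -∞, -∞]
q=1: [4, -15, -17, -20, -14]
q=2: [8, -9, -13, -16, -10]
q=3: [12, -5, -9, -11, -4]
q=4: [16, 1, -5, -7, 0]
q=5: [20, 5, -1, -1, 6]
Optimal cycle mean attained by: cycle 2->5->2, total 5 + 5, length 2.
Answer: λ = 5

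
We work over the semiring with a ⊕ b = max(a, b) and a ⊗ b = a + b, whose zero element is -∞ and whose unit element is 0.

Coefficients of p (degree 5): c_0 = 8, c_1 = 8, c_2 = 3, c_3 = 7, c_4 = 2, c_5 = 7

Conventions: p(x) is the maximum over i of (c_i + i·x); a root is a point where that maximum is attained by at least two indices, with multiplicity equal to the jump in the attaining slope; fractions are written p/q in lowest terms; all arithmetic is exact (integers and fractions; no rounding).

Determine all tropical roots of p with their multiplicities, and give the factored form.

hull edge (i=0, c=8) to (i=1, c=8): slope 0, span 1
hull edge (i=1, c=8) to (i=5, c=7): slope -1/4, span 4
Factored form: p(x) = 7 ⊗ (x ⊕ 0) ⊗ (x ⊕ 1/4) ⊗ (x ⊕ 1/4) ⊗ (x ⊕ 1/4) ⊗ (x ⊕ 1/4)
Answer: roots = 0 (mult 1), 1/4 (mult 4)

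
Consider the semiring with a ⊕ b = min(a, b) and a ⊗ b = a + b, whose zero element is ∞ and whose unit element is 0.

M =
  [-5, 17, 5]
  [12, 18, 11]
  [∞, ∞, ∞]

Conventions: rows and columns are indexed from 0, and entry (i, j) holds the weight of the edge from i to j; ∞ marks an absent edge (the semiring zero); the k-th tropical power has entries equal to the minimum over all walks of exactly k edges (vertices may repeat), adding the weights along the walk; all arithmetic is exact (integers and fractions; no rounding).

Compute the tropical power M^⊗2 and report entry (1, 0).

M^⊗2:
  [-10, 12, 0]
  [7, 29, 17]
  [∞, ∞, ∞]
Key observation: the optimum is the walk 1->0->0, with weight 12 + (-5) = 7.
Optimal value attained by: walk 1->0->0.
Answer: (M^⊗2)[1][0] = 7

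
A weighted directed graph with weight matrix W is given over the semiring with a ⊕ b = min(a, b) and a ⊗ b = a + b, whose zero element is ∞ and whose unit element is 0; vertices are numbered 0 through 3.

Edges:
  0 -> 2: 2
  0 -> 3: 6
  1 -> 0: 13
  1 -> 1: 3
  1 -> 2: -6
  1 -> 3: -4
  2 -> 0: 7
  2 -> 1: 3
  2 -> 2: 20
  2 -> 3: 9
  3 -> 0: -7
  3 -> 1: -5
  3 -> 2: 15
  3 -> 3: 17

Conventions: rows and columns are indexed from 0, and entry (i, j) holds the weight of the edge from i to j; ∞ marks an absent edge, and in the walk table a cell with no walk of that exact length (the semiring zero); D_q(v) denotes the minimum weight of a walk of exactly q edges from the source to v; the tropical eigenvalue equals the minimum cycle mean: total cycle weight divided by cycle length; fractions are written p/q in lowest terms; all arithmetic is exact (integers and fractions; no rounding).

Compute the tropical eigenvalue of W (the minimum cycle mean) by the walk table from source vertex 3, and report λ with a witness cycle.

q=0: [∞, ∞, ∞, 0]
q=1: [-7, -5, 15, 17]
q=2: [8, -2, -11, -9]
q=3: [-16, -14, -8, -6]
q=4: [-13, -11, -20, -18]
Optimal cycle mean attained by: cycle 1->3->1, total (-4) + (-5), length 2.
Answer: λ = -9/2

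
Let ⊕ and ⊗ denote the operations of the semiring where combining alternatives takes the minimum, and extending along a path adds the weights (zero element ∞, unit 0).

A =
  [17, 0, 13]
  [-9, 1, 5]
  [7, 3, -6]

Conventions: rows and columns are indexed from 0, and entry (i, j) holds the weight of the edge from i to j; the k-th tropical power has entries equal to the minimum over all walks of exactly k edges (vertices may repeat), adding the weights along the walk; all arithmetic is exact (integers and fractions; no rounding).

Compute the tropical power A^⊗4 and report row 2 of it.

A^⊗2:
  [-9, 1, 5]
  [-8, -9, -1]
  [-6, -3, -12]
A^⊗3:
  [-8, -9, -1]
  [-18, -8, -7]
  [-12, -9, -18]
A^⊗4:
  [-18, -8, -7]
  [-17, -18, -13]
  [-18, -15, -24]
Answer: row 2 of A^⊗4 = [-18, -15, -24]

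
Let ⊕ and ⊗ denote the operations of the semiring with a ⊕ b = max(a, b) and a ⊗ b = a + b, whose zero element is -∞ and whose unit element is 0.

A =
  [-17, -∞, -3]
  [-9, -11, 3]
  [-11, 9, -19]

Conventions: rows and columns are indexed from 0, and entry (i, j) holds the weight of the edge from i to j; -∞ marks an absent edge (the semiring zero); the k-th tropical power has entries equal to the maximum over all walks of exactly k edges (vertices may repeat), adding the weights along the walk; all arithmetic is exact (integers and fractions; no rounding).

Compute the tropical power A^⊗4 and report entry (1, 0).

A^⊗2:
  [-14, 6, -20]
  [-8, 12, -8]
  [0, -2, 12]
A^⊗3:
  [-3, -5, 9]
  [3, 1, 15]
  [1, 21, 1]
A^⊗4:
  [-2, 18, -2]
  [4, 24, 4]
  [12, 10, 24]
Key observation: the optimum is the walk 1->2->1->2->0, with weight 3 + 9 + 3 + (-11) = 4.
Optimal value attained by: walk 1->2->1->2->0.
Answer: (A^⊗4)[1][0] = 4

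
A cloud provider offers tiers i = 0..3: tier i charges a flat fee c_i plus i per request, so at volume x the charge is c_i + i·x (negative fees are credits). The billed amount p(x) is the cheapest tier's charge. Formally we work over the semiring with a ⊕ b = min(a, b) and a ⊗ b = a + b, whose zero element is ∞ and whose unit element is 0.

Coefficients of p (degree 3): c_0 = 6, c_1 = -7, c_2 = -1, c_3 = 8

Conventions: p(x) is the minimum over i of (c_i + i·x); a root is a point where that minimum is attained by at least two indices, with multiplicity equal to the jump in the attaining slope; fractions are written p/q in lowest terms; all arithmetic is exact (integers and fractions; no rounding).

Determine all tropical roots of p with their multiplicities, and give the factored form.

hull edge (i=0, c=6) to (i=1, c=-7): slope -13, span 1
hull edge (i=1, c=-7) to (i=2, c=-1): slope 6, span 1
hull edge (i=2, c=-1) to (i=3, c=8): slope 9, span 1
Factored form: p(x) = 8 ⊗ (x ⊕ (-9)) ⊗ (x ⊕ (-6)) ⊗ (x ⊕ 13)
Answer: roots = -9 (mult 1), -6 (mult 1), 13 (mult 1)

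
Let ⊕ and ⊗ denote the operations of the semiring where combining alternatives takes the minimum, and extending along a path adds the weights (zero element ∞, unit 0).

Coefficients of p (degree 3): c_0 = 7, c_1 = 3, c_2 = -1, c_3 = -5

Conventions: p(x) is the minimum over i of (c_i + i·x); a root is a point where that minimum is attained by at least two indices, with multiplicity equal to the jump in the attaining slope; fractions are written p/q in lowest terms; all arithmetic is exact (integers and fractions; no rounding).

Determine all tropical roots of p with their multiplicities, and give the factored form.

hull edge (i=0, c=7) to (i=3, c=-5): slope -4, span 3
Factored form: p(x) = -5 ⊗ (x ⊕ 4) ⊗ (x ⊕ 4) ⊗ (x ⊕ 4)
Answer: roots = 4 (mult 3)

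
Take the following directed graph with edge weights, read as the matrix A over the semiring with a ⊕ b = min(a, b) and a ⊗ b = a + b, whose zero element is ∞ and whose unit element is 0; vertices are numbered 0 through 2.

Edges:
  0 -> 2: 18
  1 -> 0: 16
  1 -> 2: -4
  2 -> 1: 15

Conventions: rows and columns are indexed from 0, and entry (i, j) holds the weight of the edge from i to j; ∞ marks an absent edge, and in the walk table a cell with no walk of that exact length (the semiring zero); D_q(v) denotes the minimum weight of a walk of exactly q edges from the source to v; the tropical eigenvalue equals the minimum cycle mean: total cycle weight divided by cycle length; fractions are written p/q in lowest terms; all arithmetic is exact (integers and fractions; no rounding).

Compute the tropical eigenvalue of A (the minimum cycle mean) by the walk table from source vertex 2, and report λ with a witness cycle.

q=0: [∞, ∞, 0]
q=1: [∞, 15, ∞]
q=2: [31, ∞, 11]
q=3: [∞, 26, 49]
Optimal cycle mean attained by: cycle 1->2->1, total (-4) + 15, length 2.
Answer: λ = 11/2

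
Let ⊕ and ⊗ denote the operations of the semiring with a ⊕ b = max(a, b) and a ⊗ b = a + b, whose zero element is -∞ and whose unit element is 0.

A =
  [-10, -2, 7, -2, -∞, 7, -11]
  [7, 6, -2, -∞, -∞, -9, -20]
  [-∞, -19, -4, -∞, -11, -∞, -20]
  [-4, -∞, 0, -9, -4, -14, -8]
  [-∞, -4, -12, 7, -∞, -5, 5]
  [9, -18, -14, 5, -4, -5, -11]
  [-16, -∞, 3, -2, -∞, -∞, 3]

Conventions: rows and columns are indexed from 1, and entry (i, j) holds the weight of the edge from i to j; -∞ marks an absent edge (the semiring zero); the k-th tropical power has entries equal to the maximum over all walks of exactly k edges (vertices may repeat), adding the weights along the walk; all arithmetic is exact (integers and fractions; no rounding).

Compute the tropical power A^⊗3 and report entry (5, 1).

A^⊗2:
  [16, 4, 3, 12, 3, 2, -4]
  [13, 12, 14, 5, -13, 14, -4]
  [-12, -13, -8, -4, -15, -16, -6]
  [-5, -6, 3, 3, -11, 3, 1]
  [4, 2, 8, 3, 3, -7, 8]
  [4, 7, 16, 7, 1, 16, 1]
  [-6, -16, 6, 1, -6, -9, 6]
A^⊗3:
  [11, 14, 23, 14, 8, 23, 8]
  [23, 18, 20, 19, 10, 20, 3]
  [-6, -7, -3, -8, -8, -5, -3]
  [12, 0, 4, 8, -1, 2, 4]
  [9, 8, 11, 10, -1, 11, 11]
  [25, 13, 12, 21, 12, 11, 6]
  [0, -8, 9, 4, -3, 1, 9]
Key observation: the optimum is the walk 5->2->2->1, with weight (-4) + 6 + 7 = 9.
Optimal value attained by: walk 5->2->2->1.
Answer: (A^⊗3)[5][1] = 9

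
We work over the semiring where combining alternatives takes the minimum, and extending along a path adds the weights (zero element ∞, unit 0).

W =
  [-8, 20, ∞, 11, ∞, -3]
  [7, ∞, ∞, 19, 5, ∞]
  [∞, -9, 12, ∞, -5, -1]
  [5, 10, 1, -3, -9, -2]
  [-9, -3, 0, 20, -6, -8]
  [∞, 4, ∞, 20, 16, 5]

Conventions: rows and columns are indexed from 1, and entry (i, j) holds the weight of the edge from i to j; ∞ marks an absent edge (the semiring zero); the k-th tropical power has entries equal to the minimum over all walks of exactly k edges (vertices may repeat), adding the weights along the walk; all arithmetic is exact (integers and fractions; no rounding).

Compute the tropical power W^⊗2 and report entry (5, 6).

W^⊗2:
  [-16, 1, 12, 3, 2, -11]
  [-4, 2, 5, 16, -1, -3]
  [-14, -8, -5, 10, -11, -13]
  [-18, -12, -9, -6, -15, -17]
  [-17, -9, -6, 2, -12, -14]
  [7, 9, 16, 17, 9, 8]
Key observation: the optimum is the walk 5->5->6, with weight (-6) + (-8) = -14.
Optimal value attained by: walk 5->5->6.
Answer: (W^⊗2)[5][6] = -14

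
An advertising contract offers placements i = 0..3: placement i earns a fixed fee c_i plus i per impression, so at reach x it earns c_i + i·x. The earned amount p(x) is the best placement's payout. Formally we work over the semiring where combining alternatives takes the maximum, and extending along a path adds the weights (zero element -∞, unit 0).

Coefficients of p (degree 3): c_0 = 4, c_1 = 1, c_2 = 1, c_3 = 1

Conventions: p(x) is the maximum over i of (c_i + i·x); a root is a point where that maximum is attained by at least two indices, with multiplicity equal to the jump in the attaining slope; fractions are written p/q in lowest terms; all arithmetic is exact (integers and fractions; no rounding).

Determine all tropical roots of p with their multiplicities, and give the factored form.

hull edge (i=0, c=4) to (i=3, c=1): slope -1, span 3
Factored form: p(x) = 1 ⊗ (x ⊕ 1) ⊗ (x ⊕ 1) ⊗ (x ⊕ 1)
Answer: roots = 1 (mult 3)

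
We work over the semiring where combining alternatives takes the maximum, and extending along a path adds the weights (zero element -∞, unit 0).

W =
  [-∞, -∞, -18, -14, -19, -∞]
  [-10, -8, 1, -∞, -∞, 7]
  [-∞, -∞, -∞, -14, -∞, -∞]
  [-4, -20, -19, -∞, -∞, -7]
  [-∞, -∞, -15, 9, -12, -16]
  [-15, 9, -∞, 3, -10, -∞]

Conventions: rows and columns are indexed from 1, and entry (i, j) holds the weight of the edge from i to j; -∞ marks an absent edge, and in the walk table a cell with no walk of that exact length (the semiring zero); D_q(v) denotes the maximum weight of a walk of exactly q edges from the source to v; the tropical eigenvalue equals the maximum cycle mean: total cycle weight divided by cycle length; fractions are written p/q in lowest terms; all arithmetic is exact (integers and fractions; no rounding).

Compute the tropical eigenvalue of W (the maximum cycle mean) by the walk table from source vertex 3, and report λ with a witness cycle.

q=0: [-∞, -∞, 0, -∞, -∞, -∞]
q=1: [-∞, -∞, -∞, -14, -∞, -∞]
q=2: [-18, -34, -33, -∞, -∞, -21]
q=3: [-36, -12, -33, -18, -31, -27]
q=4: [-22, -18, -11, -22, -37, -5]
q=5: [-20, 4, -17, -2, -15, -11]
q=6: [-6, -2, 5, -6, -21, 11]
Optimal cycle mean attained by: cycle 2->6->2, total 7 + 9, length 2.
Answer: λ = 8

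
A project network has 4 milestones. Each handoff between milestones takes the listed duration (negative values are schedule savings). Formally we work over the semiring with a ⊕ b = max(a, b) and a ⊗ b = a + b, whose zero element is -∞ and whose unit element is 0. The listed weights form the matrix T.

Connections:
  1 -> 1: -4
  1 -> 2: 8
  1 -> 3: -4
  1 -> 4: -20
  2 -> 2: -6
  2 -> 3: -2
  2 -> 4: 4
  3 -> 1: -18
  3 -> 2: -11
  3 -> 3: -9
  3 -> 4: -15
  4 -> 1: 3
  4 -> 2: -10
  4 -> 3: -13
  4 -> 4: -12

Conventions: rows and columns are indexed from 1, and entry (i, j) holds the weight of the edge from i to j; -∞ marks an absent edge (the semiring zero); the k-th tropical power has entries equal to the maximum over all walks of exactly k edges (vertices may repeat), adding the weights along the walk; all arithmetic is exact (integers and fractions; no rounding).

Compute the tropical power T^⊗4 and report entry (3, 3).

T^⊗2:
  [-8, 4, 6, 12]
  [7, -6, -8, -2]
  [-12, -10, -13, -7]
  [-1, 11, -1, -6]
T^⊗3:
  [15, 2, 2, 8]
  [3, 15, 3, -2]
  [-4, -4, -12, -6]
  [-3, 7, 9, 15]
T^⊗4:
  [11, 23, 11, 6]
  [1, 11, 13, 19]
  [-3, 4, -6, 0]
  [18, 5, 5, 11]
Key observation: the optimum is the walk 3->4->1->2->3, with weight (-15) + 3 + 8 + (-2) = -6.
Optimal value attained by: walk 3->4->1->2->3.
Answer: (T^⊗4)[3][3] = -6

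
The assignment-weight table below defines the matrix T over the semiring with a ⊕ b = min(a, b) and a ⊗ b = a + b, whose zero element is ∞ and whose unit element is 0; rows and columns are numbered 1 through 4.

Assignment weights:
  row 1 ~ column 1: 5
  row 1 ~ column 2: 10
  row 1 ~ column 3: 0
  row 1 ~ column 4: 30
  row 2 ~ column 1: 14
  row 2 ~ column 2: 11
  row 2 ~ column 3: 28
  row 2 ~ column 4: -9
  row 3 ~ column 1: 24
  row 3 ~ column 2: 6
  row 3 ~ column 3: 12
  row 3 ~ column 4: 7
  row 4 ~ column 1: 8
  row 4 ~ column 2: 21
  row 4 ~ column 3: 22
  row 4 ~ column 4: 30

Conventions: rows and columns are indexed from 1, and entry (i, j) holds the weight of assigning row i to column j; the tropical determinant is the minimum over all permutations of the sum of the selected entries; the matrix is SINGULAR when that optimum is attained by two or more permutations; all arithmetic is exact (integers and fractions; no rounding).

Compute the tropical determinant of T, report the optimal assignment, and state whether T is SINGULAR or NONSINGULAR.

σ = (1, 2, 3, 4): 5 + 11 + 12 + 30 = 58
σ = (1, 2, 4, 3): 5 + 11 + 7 + 22 = 45
σ = (1, 3, 2, 4): 5 + 28 + 6 + 30 = 69
σ = (1, 3, 4, 2): 5 + 28 + 7 + 21 = 61
σ = (1, 4, 2, 3): 5 + (-9) + 6 + 22 = 24
σ = (1, 4, 3, 2): 5 + (-9) + 12 + 21 = 29
σ = (2, 1, 3, 4): 10 + 14 + 12 + 30 = 66
σ = (2, 1, 4, 3): 10 + 14 + 7 + 22 = 53
σ = (2, 3, 1, 4): 10 + 28 + 24 + 30 = 92
σ = (2, 3, 4, 1): 10 + 28 + 7 + 8 = 53
σ = (2, 4, 1, 3): 10 + (-9) + 24 + 22 = 47
σ = (2, 4, 3, 1): 10 + (-9) + 12 + 8 = 21
σ = (3, 1, 2, 4): 0 + 14 + 6 + 30 = 50
σ = (3, 1, 4, 2): 0 + 14 + 7 + 21 = 42
σ = (3, 2, 1, 4): 0 + 11 + 24 + 30 = 65
σ = (3, 2, 4, 1): 0 + 11 + 7 + 8 = 26
σ = (3, 4, 1, 2): 0 + (-9) + 24 + 21 = 36
σ = (3, 4, 2, 1): 0 + (-9) + 6 + 8 = 5
σ = (4, 1, 2, 3): 30 + 14 + 6 + 22 = 72
σ = (4, 1, 3, 2): 30 + 14 + 12 + 21 = 77
σ = (4, 2, 1, 3): 30 + 11 + 24 + 22 = 87
σ = (4, 2, 3, 1): 30 + 11 + 12 + 8 = 61
σ = (4, 3, 1, 2): 30 + 28 + 24 + 21 = 103
σ = (4, 3, 2, 1): 30 + 28 + 6 + 8 = 72
Optimal value attained by: σ = (3, 4, 2, 1).
Answer: det⊕(T) = 5; verdict: NONSINGULAR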